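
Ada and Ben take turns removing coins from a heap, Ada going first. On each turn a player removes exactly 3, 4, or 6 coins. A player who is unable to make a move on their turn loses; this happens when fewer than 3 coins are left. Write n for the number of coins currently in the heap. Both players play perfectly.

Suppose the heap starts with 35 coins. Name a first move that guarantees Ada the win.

Build the W/L table. Terminal = L. A non-terminal position is W if it has a move to some L; otherwise it is L.
n=0: no move → L
n=1: no move → L
n=2: no move → L
n=3: can move to 0, which is L ⇒ W
n=4: can move to 1, which is L ⇒ W
n=5: can move to 2, which is L ⇒ W
n=6: can move to 2, which is L ⇒ W
n=7: can move to 1, which is L ⇒ W
n=8: can move to 2, which is L ⇒ W
n=9: moves to 6(W), 5(W), 3(W); every one is W ⇒ L
n=10: moves to 7(W), 6(W), 4(W); every one is W ⇒ L
n=11: moves to 8(W), 7(W), 5(W); every one is W ⇒ L
n=12: can move to 9, which is L ⇒ W
n=13: can move to 10, which is L ⇒ W
n=14: can move to 11, which is L ⇒ W
n=15: can move to 11, which is L ⇒ W
n=16: can move to 10, which is L ⇒ W
n=17: can move to 11, which is L ⇒ W
n=18: moves to 15(W), 14(W), 12(W); every one is W ⇒ L
n=19: moves to 16(W), 15(W), 13(W); every one is W ⇒ L
n=20: moves to 17(W), 16(W), 14(W); every one is W ⇒ L
n=21: can move to 18, which is L ⇒ W
n=22: can move to 19, which is L ⇒ W
n=23: can move to 20, which is L ⇒ W
n=24: can move to 20, which is L ⇒ W
n=25: can move to 19, which is L ⇒ W
n=26: can move to 20, which is L ⇒ W
n=27: moves to 24(W), 23(W), 21(W); every one is W ⇒ L
n=28: moves to 25(W), 24(W), 22(W); every one is W ⇒ L
n=29: moves to 26(W), 25(W), 23(W); every one is W ⇒ L
n=30: can move to 27, which is L ⇒ W
n=31: can move to 28, which is L ⇒ W
n=32: can move to 29, which is L ⇒ W
n=33: can move to 29, which is L ⇒ W
n=34: can move to 28, which is L ⇒ W
n=35: can move to 29, which is L ⇒ W
From 35, the L positions reachable in one move are: 29.

Remove 6, leaving 29.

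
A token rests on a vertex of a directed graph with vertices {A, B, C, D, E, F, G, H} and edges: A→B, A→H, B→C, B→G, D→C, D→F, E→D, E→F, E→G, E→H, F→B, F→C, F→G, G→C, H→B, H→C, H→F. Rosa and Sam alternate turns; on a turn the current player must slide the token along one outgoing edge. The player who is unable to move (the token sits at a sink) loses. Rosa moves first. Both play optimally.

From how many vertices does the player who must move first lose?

3

Compute win/loss labels from the base case upward. A position with no move is L. Any other position is W if it can reach an L in one move, else L.
Every edge goes from a vertex to one that appears earlier in the order C, G, B, F, H, A, D, E, so processing vertices in that order labels each vertex after all of its successors.
C: no outgoing edge → L
G: reaches L-position C → W
B: reaches L-position C → W
F: reaches L-position C → W
H: reaches L-position C → W
A: only reaches H(W), B(W), all W → L
D: reaches L-position C → W
E: only reaches D(W), H(W), F(W), G(W), all W → L
The L vertices are A, C, E; that is 3 in all.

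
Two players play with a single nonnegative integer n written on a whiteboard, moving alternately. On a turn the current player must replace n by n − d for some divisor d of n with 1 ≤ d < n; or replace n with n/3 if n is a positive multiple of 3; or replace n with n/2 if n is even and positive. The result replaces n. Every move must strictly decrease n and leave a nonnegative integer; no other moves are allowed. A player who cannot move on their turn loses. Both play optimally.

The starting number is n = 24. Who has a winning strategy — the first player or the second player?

The first player wins.

Work bottom-up. With no move the player to move loses. Otherwise the position is W if at least one move leads to an L position for the opponent, and L if every move leads to a W.
n=0: no move → L
n=1: no move → L
n=2: W (go to 1, an L position)
n=3: W (go to 1, an L position)
n=4: L (options 2(W), 3(W) are all W)
n=5: W (go to 4, an L position)
n=6: W (go to 4, an L position)
n=7: L (sole option 6(W) is W)
n=8: W (go to 4, an L position)
n=9: L (options 3(W), 6(W), 8(W) are all W)
n=10: W (go to 9, an L position)
n=11: L (sole option 10(W) is W)
n=12: W (go to 4, an L position)
n=13: L (sole option 12(W) is W)
n=14: W (go to 7, an L position)
n=15: L (options 5(W), 10(W), 12(W), 14(W) are all W)
n=16: W (go to 15, an L position)
n=17: L (sole option 16(W) is W)
n=18: W (go to 9, an L position)
n=19: L (sole option 18(W) is W)
n=20: W (go to 15, an L position)
n=21: W (go to 7, an L position)
n=22: W (go to 11, an L position)
n=23: L (sole option 22(W) is W)
n=24: W (go to 23, an L position)
From 24 the player to move can move to 23, reaching an L position.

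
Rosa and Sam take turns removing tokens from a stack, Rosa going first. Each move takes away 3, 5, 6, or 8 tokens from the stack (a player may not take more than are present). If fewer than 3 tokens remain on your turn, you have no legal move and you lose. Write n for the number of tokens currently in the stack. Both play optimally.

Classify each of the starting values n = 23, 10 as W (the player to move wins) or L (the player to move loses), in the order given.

23: L, 10: W

Positions with no move are L. A position that does have a move is losing for the player to move precisely when every available move leads to a winning position for the opponent. Fill in the labels:
n=0: no move → L
n=1: no move → L
n=2: no move → L
n=3: →0(L), so W
n=4: →1(L), so W
n=5: →2(L), so W
n=6: →1(L), so W
n=7: →2(L), so W
n=8: →2(L), so W
n=9: →1(L), so W
n=10: →2(L), so W
n=11: →8(W), 6(W), 5(W), 3(W) — all W, so L
n=12: →9(W), 7(W), 6(W), 4(W) — all W, so L
n=13: →10(W), 8(W), 7(W), 5(W) — all W, so L
n=14: →11(L), so W
n=15: →12(L), so W
n=16: →13(L), so W
n=17: →12(L), so W
n=18: →13(L), so W
n=19: →13(L), so W
n=20: →12(L), so W
n=21: →13(L), so W
n=22: →19(W), 17(W), 16(W), 14(W) — all W, so L
n=23: →20(W), 18(W), 17(W), 15(W) — all W, so L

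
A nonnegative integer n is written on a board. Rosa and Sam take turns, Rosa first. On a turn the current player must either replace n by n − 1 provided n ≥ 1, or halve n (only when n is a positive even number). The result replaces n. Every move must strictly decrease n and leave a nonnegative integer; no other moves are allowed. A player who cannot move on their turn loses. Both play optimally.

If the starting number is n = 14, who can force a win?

Rosa wins.

Compute win/loss labels from the base case upward. A position with no move is L. Any other position is W if it can reach an L in one move, else L.
n=0: no move → L
n=1: reaches L-position 0 → W
n=2: only reaches 1(W), which is W → L
n=3: reaches L-position 2 → W
n=4: reaches L-position 2 → W
n=5: only reaches 4(W), which is W → L
n=6: reaches L-position 5 → W
n=7: only reaches 6(W), which is W → L
n=8: reaches L-position 7 → W
n=9: only reaches 8(W), which is W → L
n=10: reaches L-position 5 → W
n=11: only reaches 10(W), which is W → L
n=12: reaches L-position 11 → W
n=13: only reaches 12(W), which is W → L
n=14: reaches L-position 7 → W
The starting position 14 is W: Rosa should move to 7, handing over an L position.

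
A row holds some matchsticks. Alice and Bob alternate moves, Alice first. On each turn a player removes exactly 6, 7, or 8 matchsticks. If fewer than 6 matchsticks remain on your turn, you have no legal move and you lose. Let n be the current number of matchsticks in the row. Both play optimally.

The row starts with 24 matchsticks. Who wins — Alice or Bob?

Alice wins.

Label each position W (a win for the player to move) or L (a loss). A position with no legal move is L; any other position is W exactly when some move reaches an L, and L when every move reaches a W.
n=0: no move → L
n=1: no move → L
n=2: no move → L
n=3: no move → L
n=4: no move → L
n=5: no move → L
n=6: reaches L-position 0 → W
n=7: reaches L-position 1 → W
n=8: reaches L-position 2 → W
n=9: reaches L-position 3 → W
n=10: reaches L-position 4 → W
n=11: reaches L-position 5 → W
n=12: reaches L-position 5 → W
n=13: reaches L-position 5 → W
n=14: only reaches 8(W), 7(W), 6(W), all W → L
n=15: only reaches 9(W), 8(W), 7(W), all W → L
n=16: only reaches 10(W), 9(W), 8(W), all W → L
n=17: only reaches 11(W), 10(W), 9(W), all W → L
n=18: only reaches 12(W), 11(W), 10(W), all W → L
n=19: only reaches 13(W), 12(W), 11(W), all W → L
n=20: reaches L-position 14 → W
n=21: reaches L-position 15 → W
n=22: reaches L-position 16 → W
n=23: reaches L-position 17 → W
n=24: reaches L-position 18 → W
From 24 Alice can remove 6, leaving 18, reaching an L position.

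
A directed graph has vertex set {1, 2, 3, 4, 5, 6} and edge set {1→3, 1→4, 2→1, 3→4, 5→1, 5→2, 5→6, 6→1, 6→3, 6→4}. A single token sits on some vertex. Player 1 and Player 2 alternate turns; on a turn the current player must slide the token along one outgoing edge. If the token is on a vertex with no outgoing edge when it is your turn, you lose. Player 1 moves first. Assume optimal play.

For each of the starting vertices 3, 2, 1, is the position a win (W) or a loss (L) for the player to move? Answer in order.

3: W, 2: L, 1: W

Classify positions by backward induction: terminal positions (no move available) are L. From any other position, the mover wins iff some move reaches an L.
Every edge goes from a vertex to one that appears earlier in the order 4, 3, 1, 2, 6, 5, so processing vertices in that order labels each vertex after all of its successors.
4: no outgoing edge → L
3: →4(L), so W
1: →4(L), so W
2: →1(W) only, which is W, so L
6: →4(L), so W
5: →2(L), so W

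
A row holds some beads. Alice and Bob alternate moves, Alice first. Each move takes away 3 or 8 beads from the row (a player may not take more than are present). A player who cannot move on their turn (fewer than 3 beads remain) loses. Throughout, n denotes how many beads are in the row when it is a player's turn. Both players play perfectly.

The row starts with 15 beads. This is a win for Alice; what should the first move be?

Label each position W (a win for the player to move) or L (a loss). A position with no legal move is L; any other position is W exactly when some move reaches an L, and L when every move reaches a W.
n=0: no move → L
n=1: no move → L
n=2: no move → L
n=3: can move to 0, which is L ⇒ W
n=4: can move to 1, which is L ⇒ W
n=5: can move to 2, which is L ⇒ W
n=6: the only move is to 3(W), a W ⇒ L
n=7: the only move is to 4(W), a W ⇒ L
n=8: can move to 0, which is L ⇒ W
n=9: can move to 6, which is L ⇒ W
n=10: can move to 7, which is L ⇒ W
n=11: moves to 8(W), 3(W); every one is W ⇒ L
n=12: moves to 9(W), 4(W); every one is W ⇒ L
n=13: moves to 10(W), 5(W); every one is W ⇒ L
n=14: can move to 11, which is L ⇒ W
n=15: can move to 12, which is L ⇒ W
From 15, the L positions reachable in one move are: 12, 7. Any move reaching one of these is winning.

Remove 3, leaving 12.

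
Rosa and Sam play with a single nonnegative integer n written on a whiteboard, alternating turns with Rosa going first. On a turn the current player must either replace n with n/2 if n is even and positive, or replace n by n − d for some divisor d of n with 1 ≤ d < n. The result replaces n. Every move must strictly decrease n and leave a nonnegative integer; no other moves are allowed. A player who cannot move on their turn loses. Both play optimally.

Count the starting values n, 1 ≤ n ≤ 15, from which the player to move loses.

8

Use the standard recursion: the mover loses at a terminal position; elsewhere, the mover wins exactly when some move hands the opponent an L position.
n=0: no move → L
n=1: no move → L
n=2: W (go to 1, an L position)
n=3: L (sole option 2(W) is W)
n=4: W (go to 3, an L position)
n=5: L (sole option 4(W) is W)
n=6: W (go to 3, an L position)
n=7: L (sole option 6(W) is W)
n=8: W (go to 7, an L position)
n=9: L (options 6(W), 8(W) are all W)
n=10: W (go to 5, an L position)
n=11: L (sole option 10(W) is W)
n=12: W (go to 9, an L position)
n=13: L (sole option 12(W) is W)
n=14: W (go to 7, an L position)
n=15: L (options 10(W), 12(W), 14(W) are all W)
L entries with 1 ≤ n ≤ 15 (n=0 is outside the asked range and is not counted): n = 1, 3, 5, 7, 9, 11, 13, 15; that makes 8.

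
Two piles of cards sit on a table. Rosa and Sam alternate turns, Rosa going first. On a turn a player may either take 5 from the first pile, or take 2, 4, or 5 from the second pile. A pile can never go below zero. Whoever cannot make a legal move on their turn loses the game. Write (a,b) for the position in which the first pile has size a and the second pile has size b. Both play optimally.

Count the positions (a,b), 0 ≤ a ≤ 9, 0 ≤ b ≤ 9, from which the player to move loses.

35

Use the standard recursion: the mover loses at a terminal position; elsewhere, the mover wins exactly when some move hands the opponent an L position.
Every move lowers a or b (never raises either), so fill the grid row by row in increasing a, and left to right within a row: each cell's successors are then already labelled.
      b=0  b=1  b=2  b=3  b=4  b=5  b=6  b=7  b=8  b=9
a=0:    L    L    W    W    W    W    W    L    L    W
a=1:    L    L    W    W    W    W    W    L    L    W
a=2:    L    L    W    W    W    W    W    L    L    W
a=3:    L    L    W    W    W    W    W    L    L    W
a=4:    L    L    W    W    W    W    W    L    L    W
a=5:    W    W    L    L    W    W    W    W    W    L
a=6:    W    W    L    L    W    W    W    W    W    L
a=7:    W    W    L    L    W    W    W    W    W    L
a=8:    W    W    L    L    W    W    W    W    W    L
a=9:    W    W    L    L    W    W    W    W    W    L
Cells with no legal move (terminal, hence L): (0,0), (0,1), (1,0), (1,1), (2,0), (2,1), (3,0), (3,1), (4,0), (4,1).
The remaining L cells, each justified by listing all of its moves:
(0,7): moves to (0,5)(W), (0,3)(W), (0,2)(W); every one is W ⇒ L
(0,8): moves to (0,6)(W), (0,4)(W), (0,3)(W); every one is W ⇒ L
(1,7): moves to (1,5)(W), (1,3)(W), (1,2)(W); every one is W ⇒ L
(1,8): moves to (1,6)(W), (1,4)(W), (1,3)(W); every one is W ⇒ L
(2,7): moves to (2,5)(W), (2,3)(W), (2,2)(W); every one is W ⇒ L
(2,8): moves to (2,6)(W), (2,4)(W), (2,3)(W); every one is W ⇒ L
(3,7): moves to (3,5)(W), (3,3)(W), (3,2)(W); every one is W ⇒ L
(3,8): moves to (3,6)(W), (3,4)(W), (3,3)(W); every one is W ⇒ L
(4,7): moves to (4,5)(W), (4,3)(W), (4,2)(W); every one is W ⇒ L
(4,8): moves to (4,6)(W), (4,4)(W), (4,3)(W); every one is W ⇒ L
(5,2): moves to (0,2)(W), (5,0)(W); every one is W ⇒ L
(5,3): moves to (0,3)(W), (5,1)(W); every one is W ⇒ L
(5,9): moves to (0,9)(W), (5,7)(W), (5,5)(W), (5,4)(W); every one is W ⇒ L
(6,2): moves to (1,2)(W), (6,0)(W); every one is W ⇒ L
(6,3): moves to (1,3)(W), (6,1)(W); every one is W ⇒ L
(6,9): moves to (1,9)(W), (6,7)(W), (6,5)(W), (6,4)(W); every one is W ⇒ L
(7,2): moves to (2,2)(W), (7,0)(W); every one is W ⇒ L
(7,3): moves to (2,3)(W), (7,1)(W); every one is W ⇒ L
(7,9): moves to (2,9)(W), (7,7)(W), (7,5)(W), (7,4)(W); every one is W ⇒ L
(8,2): moves to (3,2)(W), (8,0)(W); every one is W ⇒ L
(8,3): moves to (3,3)(W), (8,1)(W); every one is W ⇒ L
(8,9): moves to (3,9)(W), (8,7)(W), (8,5)(W), (8,4)(W); every one is W ⇒ L
(9,2): moves to (4,2)(W), (9,0)(W); every one is W ⇒ L
(9,3): moves to (4,3)(W), (9,1)(W); every one is W ⇒ L
(9,9): moves to (4,9)(W), (9,7)(W), (9,5)(W), (9,4)(W); every one is W ⇒ L
Every other cell has at least one move into one of the L cells above, so it is W.
L cells per row: a=0: 4, a=1: 4, a=2: 4, a=3: 4, a=4: 4, a=5: 3, a=6: 3, a=7: 3, a=8: 3, a=9: 3; total 35.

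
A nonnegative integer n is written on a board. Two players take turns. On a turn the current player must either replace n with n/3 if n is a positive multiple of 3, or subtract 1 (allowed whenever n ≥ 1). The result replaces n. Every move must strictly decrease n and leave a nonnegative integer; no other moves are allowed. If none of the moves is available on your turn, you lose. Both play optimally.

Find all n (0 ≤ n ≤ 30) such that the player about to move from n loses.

0, 2, 4, 7, 9, 11, 13, 15, 17, 19, 22, 24, 26, 28, 30

Use the standard recursion: the mover loses at a terminal position; elsewhere, the mover wins exactly when some move hands the opponent an L position.
n=0: no move → L
n=1: W (go to 0, an L position)
n=2: L (sole option 1(W) is W)
n=3: W (go to 2, an L position)
n=4: L (sole option 3(W) is W)
n=5: W (go to 4, an L position)
n=6: W (go to 2, an L position)
n=7: L (sole option 6(W) is W)
n=8: W (go to 7, an L position)
n=9: L (options 3(W), 8(W) are all W)
n=10: W (go to 9, an L position)
n=11: L (sole option 10(W) is W)
n=12: W (go to 4, an L position)
n=13: L (sole option 12(W) is W)
n=14: W (go to 13, an L position)
n=15: L (options 5(W), 14(W) are all W)
n=16: W (go to 15, an L position)
n=17: L (sole option 16(W) is W)
n=18: W (go to 17, an L position)
n=19: L (sole option 18(W) is W)
n=20: W (go to 19, an L position)
n=21: W (go to 7, an L position)
n=22: L (sole option 21(W) is W)
n=23: W (go to 22, an L position)
n=24: L (options 8(W), 23(W) are all W)
n=25: W (go to 24, an L position)
n=26: L (sole option 25(W) is W)
n=27: W (go to 9, an L position)
n=28: L (sole option 27(W) is W)
n=29: W (go to 28, an L position)
n=30: L (options 10(W), 29(W) are all W)
The losing starting values of n are exactly the entries labelled L in this table (15 of them).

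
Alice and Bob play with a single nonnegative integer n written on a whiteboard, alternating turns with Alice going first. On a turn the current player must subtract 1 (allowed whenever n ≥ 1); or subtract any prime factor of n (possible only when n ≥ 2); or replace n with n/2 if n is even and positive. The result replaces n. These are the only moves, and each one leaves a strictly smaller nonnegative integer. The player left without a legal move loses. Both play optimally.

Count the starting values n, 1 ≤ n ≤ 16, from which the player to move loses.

3

Label each position W (a win for the player to move) or L (a loss). A position with no legal move is L; any other position is W exactly when some move reaches an L, and L when every move reaches a W.
n=0: no move → L
n=1: reaches L-position 0 → W
n=2: reaches L-position 0 → W
n=3: reaches L-position 0 → W
n=4: only reaches 2(W), 3(W), all W → L
n=5: reaches L-position 0 → W
n=6: reaches L-position 4 → W
n=7: reaches L-position 0 → W
n=8: reaches L-position 4 → W
n=9: only reaches 6(W), 8(W), all W → L
n=10: reaches L-position 9 → W
n=11: reaches L-position 0 → W
n=12: reaches L-position 9 → W
n=13: reaches L-position 0 → W
n=14: only reaches 7(W), 12(W), 13(W), all W → L
n=15: reaches L-position 14 → W
n=16: reaches L-position 14 → W
L entries with 1 ≤ n ≤ 16 (n=0 is outside the asked range and is not counted): n = 4, 9, 14; that makes 3.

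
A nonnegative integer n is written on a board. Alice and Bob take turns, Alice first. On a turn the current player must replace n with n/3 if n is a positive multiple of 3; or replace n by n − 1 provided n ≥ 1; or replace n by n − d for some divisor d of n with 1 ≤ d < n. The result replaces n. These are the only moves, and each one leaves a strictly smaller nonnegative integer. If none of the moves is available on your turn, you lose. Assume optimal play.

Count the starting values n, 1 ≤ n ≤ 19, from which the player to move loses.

8

Positions with no move are L. A position that does have a move is losing for the player to move precisely when every available move leads to a winning position for the opponent. Fill in the labels:
n=0: no move → L
n=1: reaches L-position 0 → W
n=2: only reaches 1(W), which is W → L
n=3: reaches L-position 2 → W
n=4: reaches L-position 2 → W
n=5: only reaches 4(W), which is W → L
n=6: reaches L-position 2 → W
n=7: only reaches 6(W), which is W → L
n=8: reaches L-position 7 → W
n=9: only reaches 3(W), 6(W), 8(W), all W → L
n=10: reaches L-position 5 → W
n=11: only reaches 10(W), which is W → L
n=12: reaches L-position 9 → W
n=13: only reaches 12(W), which is W → L
n=14: reaches L-position 7 → W
n=15: reaches L-position 5 → W
n=16: only reaches 8(W), 12(W), 14(W), 15(W), all W → L
n=17: reaches L-position 16 → W
n=18: reaches L-position 9 → W
n=19: only reaches 18(W), which is W → L
L entries with 1 ≤ n ≤ 19 (n=0 is outside the asked range and is not counted): n = 2, 5, 7, 9, 11, 13, 16, 19; that makes 8.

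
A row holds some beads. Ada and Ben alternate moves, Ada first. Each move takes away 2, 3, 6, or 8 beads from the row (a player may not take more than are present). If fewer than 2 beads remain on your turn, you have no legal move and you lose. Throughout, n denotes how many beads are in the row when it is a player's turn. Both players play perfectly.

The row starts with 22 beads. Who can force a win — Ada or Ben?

Build the W/L table. Terminal = L. A non-terminal position is W if it has a move to some L; otherwise it is L.
n=0: no move → L
n=1: no move → L
n=2: can move to 0, which is L ⇒ W
n=3: can move to 1, which is L ⇒ W
n=4: can move to 1, which is L ⇒ W
n=5: moves to 3(W), 2(W); every one is W ⇒ L
n=6: can move to 0, which is L ⇒ W
n=7: can move to 5, which is L ⇒ W
n=8: can move to 5, which is L ⇒ W
n=9: can move to 1, which is L ⇒ W
n=10: moves to 8(W), 7(W), 4(W), 2(W); every one is W ⇒ L
n=11: can move to 5, which is L ⇒ W
n=12: can move to 10, which is L ⇒ W
n=13: can move to 10, which is L ⇒ W
n=14: moves to 12(W), 11(W), 8(W), 6(W); every one is W ⇒ L
n=15: moves to 13(W), 12(W), 9(W), 7(W); every one is W ⇒ L
n=16: can move to 14, which is L ⇒ W
n=17: can move to 15, which is L ⇒ W
n=18: can move to 15, which is L ⇒ W
n=19: moves to 17(W), 16(W), 13(W), 11(W); every one is W ⇒ L
n=20: can move to 14, which is L ⇒ W
n=21: can move to 19, which is L ⇒ W
n=22: can move to 19, which is L ⇒ W
The starting position 22 is W: Ada should remove 3, leaving 19, handing over an L position.

Ada wins.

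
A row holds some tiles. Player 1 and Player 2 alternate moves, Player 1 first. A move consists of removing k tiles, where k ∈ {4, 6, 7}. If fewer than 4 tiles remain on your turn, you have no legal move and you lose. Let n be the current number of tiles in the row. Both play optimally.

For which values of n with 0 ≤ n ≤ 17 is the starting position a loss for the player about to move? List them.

0, 1, 2, 3, 11, 12, 13, 14

Use the standard recursion: the mover loses at a terminal position; elsewhere, the mover wins exactly when some move hands the opponent an L position.
n=0: no move → L
n=1: no move → L
n=2: no move → L
n=3: no move → L
n=4: reaches L-position 0 → W
n=5: reaches L-position 1 → W
n=6: reaches L-position 2 → W
n=7: reaches L-position 3 → W
n=8: reaches L-position 2 → W
n=9: reaches L-position 3 → W
n=10: reaches L-position 3 → W
n=11: only reaches 7(W), 5(W), 4(W), all W → L
n=12: only reaches 8(W), 6(W), 5(W), all W → L
n=13: only reaches 9(W), 7(W), 6(W), all W → L
n=14: only reaches 10(W), 8(W), 7(W), all W → L
n=15: reaches L-position 11 → W
n=16: reaches L-position 12 → W
n=17: reaches L-position 13 → W
Reading off the rows marked L gives the requested list; there are 8 such values of n.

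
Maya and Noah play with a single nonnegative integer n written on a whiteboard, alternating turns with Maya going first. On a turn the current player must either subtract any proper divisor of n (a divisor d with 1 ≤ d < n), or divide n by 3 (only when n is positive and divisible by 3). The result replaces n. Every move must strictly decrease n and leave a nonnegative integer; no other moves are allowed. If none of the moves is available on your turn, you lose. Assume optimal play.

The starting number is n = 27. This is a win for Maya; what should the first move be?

Compute win/loss labels from the base case upward. A position with no move is L. Any other position is W if it can reach an L in one move, else L.
n=0: no move → L
n=1: no move → L
n=2: reaches L-position 1 → W
n=3: reaches L-position 1 → W
n=4: only reaches 2(W), 3(W), all W → L
n=5: reaches L-position 4 → W
n=6: reaches L-position 4 → W
n=7: only reaches 6(W), which is W → L
n=8: reaches L-position 4 → W
n=9: only reaches 3(W), 6(W), 8(W), all W → L
n=10: reaches L-position 9 → W
n=11: only reaches 10(W), which is W → L
n=12: reaches L-position 4 → W
n=13: only reaches 12(W), which is W → L
n=14: reaches L-position 7 → W
n=15: only reaches 5(W), 10(W), 12(W), 14(W), all W → L
n=16: reaches L-position 15 → W
n=17: only reaches 16(W), which is W → L
n=18: reaches L-position 9 → W
n=19: only reaches 18(W), which is W → L
n=20: reaches L-position 15 → W
n=21: reaches L-position 7 → W
n=22: reaches L-position 11 → W
n=23: only reaches 22(W), which is W → L
n=24: reaches L-position 23 → W
n=25: only reaches 20(W), 24(W), all W → L
n=26: reaches L-position 13 → W
n=27: reaches L-position 9 → W
From 27, the L positions reachable in one move are: 9.

Move to 9.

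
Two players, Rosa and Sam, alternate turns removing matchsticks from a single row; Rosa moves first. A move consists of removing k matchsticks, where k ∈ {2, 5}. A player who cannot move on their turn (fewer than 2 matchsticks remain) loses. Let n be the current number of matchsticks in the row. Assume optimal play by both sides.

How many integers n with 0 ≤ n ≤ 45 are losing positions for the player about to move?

Classify positions by backward induction: terminal positions (no move available) are L. From any other position, the mover wins iff some move reaches an L.
n=0: no move → L
n=1: no move → L
n=2: W (go to 0, an L position)
n=3: W (go to 1, an L position)
n=4: L (sole option 2(W) is W)
n=5: W (go to 0, an L position)
n=6: W (go to 4, an L position)
n=7: L (options 5(W), 2(W) are all W)
n=8: L (options 6(W), 3(W) are all W)
n=9: W (go to 7, an L position)
n=10: W (go to 8, an L position)
n=11: L (options 9(W), 6(W) are all W)
n=12: W (go to 7, an L position)
n=13: W (go to 11, an L position)
n=14: L (options 12(W), 9(W) are all W)
n=15: L (options 13(W), 10(W) are all W)
n=16: W (go to 14, an L position)
n=17: W (go to 15, an L position)
n=18: L (options 16(W), 13(W) are all W)
n=19: W (go to 14, an L position)
n=20: W (go to 18, an L position)
n=21: L (options 19(W), 16(W) are all W)
n=22: L (options 20(W), 17(W) are all W)
n=23: W (go to 21, an L position)
n=24: W (go to 22, an L position)
n=25: L (options 23(W), 20(W) are all W)
n=26: W (go to 21, an L position)
n=27: W (go to 25, an L position)
n=28: L (options 26(W), 23(W) are all W)
n=29: L (options 27(W), 24(W) are all W)
n=30: W (go to 28, an L position)
n=31: W (go to 29, an L position)
n=32: L (options 30(W), 27(W) are all W)
n=33: W (go to 28, an L position)
n=34: W (go to 32, an L position)
n=35: L (options 33(W), 30(W) are all W)
n=36: L (options 34(W), 31(W) are all W)
n=37: W (go to 35, an L position)
n=38: W (go to 36, an L position)
n=39: L (options 37(W), 34(W) are all W)
n=40: W (go to 35, an L position)
n=41: W (go to 39, an L position)
n=42: L (options 40(W), 37(W) are all W)
n=43: L (options 41(W), 38(W) are all W)
n=44: W (go to 42, an L position)
n=45: W (go to 43, an L position)
L entries with 0 ≤ n ≤ 45: n = 0, 1, 4, 7, 8, 11, 14, 15, 18, 21, 22, 25, 28, 29, 32, 35, 36, 39, 42, 43; that makes 20.

20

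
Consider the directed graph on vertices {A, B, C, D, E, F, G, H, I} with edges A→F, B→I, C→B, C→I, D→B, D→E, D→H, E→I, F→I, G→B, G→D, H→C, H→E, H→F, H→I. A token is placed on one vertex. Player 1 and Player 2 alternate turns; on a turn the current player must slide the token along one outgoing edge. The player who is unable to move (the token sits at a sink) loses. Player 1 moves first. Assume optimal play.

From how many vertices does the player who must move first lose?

3

Compute win/loss labels from the base case upward. A position with no move is L. Any other position is W if it can reach an L in one move, else L.
Every edge goes from a vertex to one that appears earlier in the order I, F, B, E, A, C, H, D, G, so processing vertices in that order labels each vertex after all of its successors.
I: no outgoing edge → L
F: can move to I, which is L ⇒ W
B: can move to I, which is L ⇒ W
E: can move to I, which is L ⇒ W
A: the only move is to F(W), a W ⇒ L
C: can move to I, which is L ⇒ W
H: can move to I, which is L ⇒ W
D: moves to H(W), E(W), B(W); every one is W ⇒ L
G: can move to D, which is L ⇒ W
The L vertices are A, D, I; that is 3 in all.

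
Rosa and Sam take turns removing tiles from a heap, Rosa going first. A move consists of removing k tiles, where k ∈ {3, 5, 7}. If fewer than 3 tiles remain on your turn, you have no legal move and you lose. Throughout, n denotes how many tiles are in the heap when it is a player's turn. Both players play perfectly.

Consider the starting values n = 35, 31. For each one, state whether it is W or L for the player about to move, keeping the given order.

Use the standard recursion: the mover loses at a terminal position; elsewhere, the mover wins exactly when some move hands the opponent an L position.
n=0: no move → L
n=1: no move → L
n=2: no move → L
n=3: can move to 0, which is L ⇒ W
n=4: can move to 1, which is L ⇒ W
n=5: can move to 2, which is L ⇒ W
n=6: can move to 1, which is L ⇒ W
n=7: can move to 2, which is L ⇒ W
n=8: can move to 1, which is L ⇒ W
n=9: can move to 2, which is L ⇒ W
n=10: moves to 7(W), 5(W), 3(W); every one is W ⇒ L
n=11: moves to 8(W), 6(W), 4(W); every one is W ⇒ L
n=12: moves to 9(W), 7(W), 5(W); every one is W ⇒ L
n=13: can move to 10, which is L ⇒ W
n=14: can move to 11, which is L ⇒ W
n=15: can move to 12, which is L ⇒ W
n=16: can move to 11, which is L ⇒ W
n=17: can move to 12, which is L ⇒ W
n=18: can move to 11, which is L ⇒ W
n=19: can move to 12, which is L ⇒ W
n=20: moves to 17(W), 15(W), 13(W); every one is W ⇒ L
n=21: moves to 18(W), 16(W), 14(W); every one is W ⇒ L
n=22: moves to 19(W), 17(W), 15(W); every one is W ⇒ L
n=23: can move to 20, which is L ⇒ W
n=24: can move to 21, which is L ⇒ W
n=25: can move to 22, which is L ⇒ W
n=26: can move to 21, which is L ⇒ W
n=27: can move to 22, which is L ⇒ W
n=28: can move to 21, which is L ⇒ W
n=29: can move to 22, which is L ⇒ W
n=30: moves to 27(W), 25(W), 23(W); every one is W ⇒ L
n=31: moves to 28(W), 26(W), 24(W); every one is W ⇒ L
n=32: moves to 29(W), 27(W), 25(W); every one is W ⇒ L
n=33: can move to 30, which is L ⇒ W
n=34: can move to 31, which is L ⇒ W
n=35: can move to 32, which is L ⇒ W

35: W, 31: L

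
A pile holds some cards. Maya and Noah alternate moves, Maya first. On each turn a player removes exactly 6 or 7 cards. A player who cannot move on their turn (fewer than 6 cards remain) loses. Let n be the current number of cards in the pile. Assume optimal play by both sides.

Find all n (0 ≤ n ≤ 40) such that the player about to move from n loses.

Build the W/L table. Terminal = L. A non-terminal position is W if it has a move to some L; otherwise it is L.
n=0: no move → L
n=1: no move → L
n=2: no move → L
n=3: no move → L
n=4: no move → L
n=5: no move → L
n=6: →0(L), so W
n=7: →1(L), so W
n=8: →2(L), so W
n=9: →3(L), so W
n=10: →4(L), so W
n=11: →5(L), so W
n=12: →5(L), so W
n=13: →7(W), 6(W) — all W, so L
n=14: →8(W), 7(W) — all W, so L
n=15: →9(W), 8(W) — all W, so L
n=16: →10(W), 9(W) — all W, so L
n=17: →11(W), 10(W) — all W, so L
n=18: →12(W), 11(W) — all W, so L
n=19: →13(L), so W
n=20: →14(L), so W
n=21: →15(L), so W
n=22: →16(L), so W
n=23: →17(L), so W
n=24: →18(L), so W
n=25: →18(L), so W
n=26: →20(W), 19(W) — all W, so L
n=27: →21(W), 20(W) — all W, so L
n=28: →22(W), 21(W) — all W, so L
n=29: →23(W), 22(W) — all W, so L
n=30: →24(W), 23(W) — all W, so L
n=31: →25(W), 24(W) — all W, so L
n=32: →26(L), so W
n=33: →27(L), so W
n=34: →28(L), so W
n=35: →29(L), so W
n=36: →30(L), so W
n=37: →31(L), so W
n=38: →31(L), so W
n=39: →33(W), 32(W) — all W, so L
n=40: →34(W), 33(W) — all W, so L
The losing starting values of n are exactly the entries labelled L in this table (20 of them).

0, 1, 2, 3, 4, 5, 13, 14, 15, 16, 17, 18, 26, 27, 28, 29, 30, 31, 39, 40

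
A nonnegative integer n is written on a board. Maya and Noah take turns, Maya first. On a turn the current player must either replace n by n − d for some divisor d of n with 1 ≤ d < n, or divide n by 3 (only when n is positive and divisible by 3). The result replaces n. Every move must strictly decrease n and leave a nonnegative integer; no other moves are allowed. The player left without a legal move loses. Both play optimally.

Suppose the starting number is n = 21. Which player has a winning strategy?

Use the standard recursion: the mover loses at a terminal position; elsewhere, the mover wins exactly when some move hands the opponent an L position.
n=0: no move → L
n=1: no move → L
n=2: W (go to 1, an L position)
n=3: W (go to 1, an L position)
n=4: L (options 2(W), 3(W) are all W)
n=5: W (go to 4, an L position)
n=6: W (go to 4, an L position)
n=7: L (sole option 6(W) is W)
n=8: W (go to 4, an L position)
n=9: L (options 3(W), 6(W), 8(W) are all W)
n=10: W (go to 9, an L position)
n=11: L (sole option 10(W) is W)
n=12: W (go to 4, an L position)
n=13: L (sole option 12(W) is W)
n=14: W (go to 7, an L position)
n=15: L (options 5(W), 10(W), 12(W), 14(W) are all W)
n=16: W (go to 15, an L position)
n=17: L (sole option 16(W) is W)
n=18: W (go to 9, an L position)
n=19: L (sole option 18(W) is W)
n=20: W (go to 15, an L position)
n=21: W (go to 7, an L position)
From 21 Maya can move to 7, reaching an L position.

Maya wins.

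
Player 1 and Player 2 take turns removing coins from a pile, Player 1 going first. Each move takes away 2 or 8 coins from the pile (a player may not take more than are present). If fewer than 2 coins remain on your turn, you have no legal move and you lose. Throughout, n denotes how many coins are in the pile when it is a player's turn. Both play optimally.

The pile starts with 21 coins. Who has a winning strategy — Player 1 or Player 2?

Player 2 wins.

Build the W/L table. Terminal = L. A non-terminal position is W if it has a move to some L; otherwise it is L.
n=0: no move → L
n=1: no move → L
n=2: can move to 0, which is L ⇒ W
n=3: can move to 1, which is L ⇒ W
n=4: the only move is to 2(W), a W ⇒ L
n=5: the only move is to 3(W), a W ⇒ L
n=6: can move to 4, which is L ⇒ W
n=7: can move to 5, which is L ⇒ W
n=8: can move to 0, which is L ⇒ W
n=9: can move to 1, which is L ⇒ W
n=10: moves to 8(W), 2(W); every one is W ⇒ L
n=11: moves to 9(W), 3(W); every one is W ⇒ L
n=12: can move to 10, which is L ⇒ W
n=13: can move to 11, which is L ⇒ W
n=14: moves to 12(W), 6(W); every one is W ⇒ L
n=15: moves to 13(W), 7(W); every one is W ⇒ L
n=16: can move to 14, which is L ⇒ W
n=17: can move to 15, which is L ⇒ W
n=18: can move to 10, which is L ⇒ W
n=19: can move to 11, which is L ⇒ W
n=20: moves to 18(W), 12(W); every one is W ⇒ L
n=21: moves to 19(W), 13(W); every one is W ⇒ L
The starting position 21 is L: whatever Player 1 does, the opponent receives a W position.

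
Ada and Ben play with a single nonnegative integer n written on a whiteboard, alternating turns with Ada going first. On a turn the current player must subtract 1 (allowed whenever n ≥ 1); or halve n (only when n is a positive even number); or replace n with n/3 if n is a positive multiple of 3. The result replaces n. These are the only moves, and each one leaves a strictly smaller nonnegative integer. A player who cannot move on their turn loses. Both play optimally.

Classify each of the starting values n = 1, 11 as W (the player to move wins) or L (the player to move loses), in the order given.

Build the W/L table. Terminal = L. A non-terminal position is W if it has a move to some L; otherwise it is L.
n=0: no move → L
n=1: →0(L), so W
n=2: →1(W) only, which is W, so L
n=3: →2(L), so W
n=4: →2(L), so W
n=5: →4(W) only, which is W, so L
n=6: →2(L), so W
n=7: →6(W) only, which is W, so L
n=8: →7(L), so W
n=9: →3(W), 8(W) — all W, so L
n=10: →5(L), so W
n=11: →10(W) only, which is W, so L

1: W, 11: L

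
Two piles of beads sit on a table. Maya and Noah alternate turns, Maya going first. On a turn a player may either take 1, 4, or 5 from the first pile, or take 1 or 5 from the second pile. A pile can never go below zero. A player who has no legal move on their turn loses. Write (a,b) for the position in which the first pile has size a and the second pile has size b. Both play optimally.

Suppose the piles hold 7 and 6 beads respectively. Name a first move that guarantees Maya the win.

Move to (2,6).

Compute win/loss labels from the base case upward. A position with no move is L. Any other position is W if it can reach an L in one move, else L.
No move ever increases a pile, so every position that can arise here has a ≤ 7 and b ≤ 6; it is enough to label the cells with 0 ≤ a ≤ 7 and 0 ≤ b ≤ 6.
Every move lowers a or b (never raises either), so fill the grid row by row in increasing a, and left to right within a row: each cell's successors are then already labelled.
      b=0  b=1  b=2  b=3  b=4  b=5  b=6
a=0:    L    W    L    W    L    W    L
a=1:    W    L    W    L    W    L    W
a=2:    L    W    L    W    L    W    L
a=3:    W    L    W    L    W    L    W
a=4:    W    W    W    W    W    W    W
a=5:    W    W    W    W    W    W    W
a=6:    W    W    W    W    W    W    W
a=7:    W    W    W    W    W    W    W
Cells with no legal move (terminal, hence L): (0,0).
The remaining L cells, each justified by listing all of its moves:
(0,2): L (sole option (0,1)(W) is W)
(0,4): L (sole option (0,3)(W) is W)
(0,6): L (options (0,5)(W), (0,1)(W) are all W)
(1,1): L (options (0,1)(W), (1,0)(W) are all W)
(1,3): L (options (0,3)(W), (1,2)(W) are all W)
(1,5): L (options (0,5)(W), (1,4)(W), (1,0)(W) are all W)
(2,0): L (sole option (1,0)(W) is W)
(2,2): L (options (1,2)(W), (2,1)(W) are all W)
(2,4): L (options (1,4)(W), (2,3)(W) are all W)
(2,6): L (options (1,6)(W), (2,5)(W), (2,1)(W) are all W)
(3,1): L (options (2,1)(W), (3,0)(W) are all W)
(3,3): L (options (2,3)(W), (3,2)(W) are all W)
(3,5): L (options (2,5)(W), (3,4)(W), (3,0)(W) are all W)
Every other cell has at least one move into one of the L cells above, so it is W.
From (7,6), the L positions reachable in one move are: (2,6).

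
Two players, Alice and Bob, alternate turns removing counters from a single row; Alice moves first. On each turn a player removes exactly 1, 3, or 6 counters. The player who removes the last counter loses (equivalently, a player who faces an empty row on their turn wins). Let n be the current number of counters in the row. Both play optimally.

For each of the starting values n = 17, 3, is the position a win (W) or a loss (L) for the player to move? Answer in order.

17: W, 3: L

Compute win/loss labels from the base case upward. A position with no move is W. Any other position is W if it can reach an L in one move, else L.
n=0: no move; the opponent has just taken the last counter and therefore loses → W
n=1: →0(W) only, which is W, so L
n=2: →1(L), so W
n=3: →2(W), 0(W) — all W, so L
n=4: →3(L), so W
n=5: →4(W), 2(W) — all W, so L
n=6: →5(L), so W
n=7: →1(L), so W
n=8: →5(L), so W
n=9: →3(L), so W
n=10: →9(W), 7(W), 4(W) — all W, so L
n=11: →10(L), so W
n=12: →11(W), 9(W), 6(W) — all W, so L
n=13: →12(L), so W
n=14: →13(W), 11(W), 8(W) — all W, so L
n=15: →14(L), so W
n=16: →10(L), so W
n=17: →14(L), so W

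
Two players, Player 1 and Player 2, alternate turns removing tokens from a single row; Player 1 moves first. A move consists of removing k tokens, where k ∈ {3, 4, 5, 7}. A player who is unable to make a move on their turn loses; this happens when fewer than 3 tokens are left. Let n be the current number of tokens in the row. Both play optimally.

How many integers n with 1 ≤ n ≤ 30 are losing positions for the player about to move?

9

Positions with no move are L. A position that does have a move is losing for the player to move precisely when every available move leads to a winning position for the opponent. Fill in the labels:
n=0: no move → L
n=1: no move → L
n=2: no move → L
n=3: →0(L), so W
n=4: →1(L), so W
n=5: →2(L), so W
n=6: →2(L), so W
n=7: →2(L), so W
n=8: →1(L), so W
n=9: →2(L), so W
n=10: →7(W), 6(W), 5(W), 3(W) — all W, so L
n=11: →8(W), 7(W), 6(W), 4(W) — all W, so L
n=12: →9(W), 8(W), 7(W), 5(W) — all W, so L
n=13: →10(L), so W
n=14: →11(L), so W
n=15: →12(L), so W
n=16: →12(L), so W
n=17: →12(L), so W
n=18: →11(L), so W
n=19: →12(L), so W
n=20: →17(W), 16(W), 15(W), 13(W) — all W, so L
n=21: →18(W), 17(W), 16(W), 14(W) — all W, so L
n=22: →19(W), 18(W), 17(W), 15(W) — all W, so L
n=23: →20(L), so W
n=24: →21(L), so W
n=25: →22(L), so W
n=26: →22(L), so W
n=27: →22(L), so W
n=28: →21(L), so W
n=29: →22(L), so W
n=30: →27(W), 26(W), 25(W), 23(W) — all W, so L
L entries with 1 ≤ n ≤ 30 (n=0 is outside the asked range and is not counted): n = 1, 2, 10, 11, 12, 20, 21, 22, 30; that makes 9.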